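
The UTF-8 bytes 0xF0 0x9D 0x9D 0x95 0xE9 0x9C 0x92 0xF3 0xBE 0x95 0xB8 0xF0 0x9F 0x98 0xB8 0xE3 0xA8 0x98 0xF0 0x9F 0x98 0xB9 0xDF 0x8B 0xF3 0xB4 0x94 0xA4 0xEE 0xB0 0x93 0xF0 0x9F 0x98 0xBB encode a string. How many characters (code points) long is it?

10

Byte at offset 0: 0xF0 = 11110000 → 4-byte char (#1). Advance 4.
Byte at offset 4: 0xE9 = 11101001 → 3-byte char (#2). Advance 3.
Byte at offset 7: 0xF3 = 11110011 → 4-byte char (#3). Advance 4.
Byte at offset 11: 0xF0 = 11110000 → 4-byte char (#4). Advance 4.
Byte at offset 15: 0xE3 = 11100011 → 3-byte char (#5). Advance 3.
Byte at offset 18: 0xF0 = 11110000 → 4-byte char (#6). Advance 4.
Byte at offset 22: 0xDF = 11011111 → 2-byte char (#7). Advance 2.
Byte at offset 24: 0xF3 = 11110011 → 4-byte char (#8). Advance 4.
Byte at offset 28: 0xEE = 11101110 → 3-byte char (#9). Advance 3.
Byte at offset 31: 0xF0 = 11110000 → 4-byte char (#10). Advance 4.
Reached end at offset 35 after 10 code points.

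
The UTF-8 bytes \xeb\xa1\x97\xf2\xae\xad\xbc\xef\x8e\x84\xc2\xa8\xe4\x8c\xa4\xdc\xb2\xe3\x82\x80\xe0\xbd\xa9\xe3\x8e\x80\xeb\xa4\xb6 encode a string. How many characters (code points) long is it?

Byte at offset 0: 0xEB = 11101011 → 3-byte char (#1). Advance 3.
Byte at offset 3: 0xF2 = 11110010 → 4-byte char (#2). Advance 4.
Byte at offset 7: 0xEF = 11101111 → 3-byte char (#3). Advance 3.
Byte at offset 10: 0xC2 = 11000010 → 2-byte char (#4). Advance 2.
Byte at offset 12: 0xE4 = 11100100 → 3-byte char (#5). Advance 3.
Byte at offset 15: 0xDC = 11011100 → 2-byte char (#6). Advance 2.
Byte at offset 17: 0xE3 = 11100011 → 3-byte char (#7). Advance 3.
Byte at offset 20: 0xE0 = 11100000 → 3-byte char (#8). Advance 3.
Byte at offset 23: 0xE3 = 11100011 → 3-byte char (#9). Advance 3.
Byte at offset 26: 0xEB = 11101011 → 3-byte char (#10). Advance 3.
Reached end at offset 29 after 10 code points.

10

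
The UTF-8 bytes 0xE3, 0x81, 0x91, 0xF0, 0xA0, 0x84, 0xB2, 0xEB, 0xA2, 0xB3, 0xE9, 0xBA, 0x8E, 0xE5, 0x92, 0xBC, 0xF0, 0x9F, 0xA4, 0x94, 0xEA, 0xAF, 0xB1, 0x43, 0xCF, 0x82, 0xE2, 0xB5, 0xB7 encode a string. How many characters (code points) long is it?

10

Byte at offset 0: 0xE3 = 11100011 → 3-byte char (#1). Advance 3.
Byte at offset 3: 0xF0 = 11110000 → 4-byte char (#2). Advance 4.
Byte at offset 7: 0xEB = 11101011 → 3-byte char (#3). Advance 3.
Byte at offset 10: 0xE9 = 11101001 → 3-byte char (#4). Advance 3.
Byte at offset 13: 0xE5 = 11100101 → 3-byte char (#5). Advance 3.
Byte at offset 16: 0xF0 = 11110000 → 4-byte char (#6). Advance 4.
Byte at offset 20: 0xEA = 11101010 → 3-byte char (#7). Advance 3.
Byte at offset 23: 0x43 = 01000011 → 1-byte char (#8). Advance 1.
Byte at offset 24: 0xCF = 11001111 → 2-byte char (#9). Advance 2.
Byte at offset 26: 0xE2 = 11100010 → 3-byte char (#10). Advance 3.
Reached end at offset 29 after 10 code points.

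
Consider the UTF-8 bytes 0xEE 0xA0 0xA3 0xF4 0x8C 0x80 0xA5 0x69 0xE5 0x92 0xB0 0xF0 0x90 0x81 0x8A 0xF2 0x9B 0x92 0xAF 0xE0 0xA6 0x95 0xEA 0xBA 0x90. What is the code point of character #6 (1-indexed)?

Offset 0: leading byte 0xEE = 11101110 → 3-byte char #1 = EE A0 A3.
Offset 3: leading byte 0xF4 = 11110100 → 4-byte char #2 = F4 8C 80 A5.
Offset 7: leading byte 0x69 = 01101001 → 1-byte char #3 = 69.
Offset 8: leading byte 0xE5 = 11100101 → 3-byte char #4 = E5 92 B0.
Offset 11: leading byte 0xF0 = 11110000 → 4-byte char #5 = F0 90 81 8A.
Offset 15: leading byte 0xF2 = 11110010 → 4-byte char #6 = F2 9B 92 AF.
Leading byte 0xF2 = 11110010 matches 11110xxx → 4-byte sequence.
Byte 1: 0xF2 = 11110010, payload 010 (3 bits).
Byte 2: 0x9B = 10011011 (10xxxxxx ✓), payload 011011.
Byte 3: 0x92 = 10010010 (10xxxxxx ✓), payload 010010.
Byte 4: 0xAF = 10101111 (10xxxxxx ✓), payload 101111.
Concatenate: 010011011010010101111 = 0x9B4AF (21 bits → U+9B4AF).

U+9B4AF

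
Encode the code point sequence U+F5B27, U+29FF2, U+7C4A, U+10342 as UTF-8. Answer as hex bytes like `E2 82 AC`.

F3 B5 AC A7 F0 A9 BF B2 E7 B1 8A F0 90 8D 82

U+F5B27: 4-byte form → F3 B5 AC A7.
U+29FF2: 4-byte form → F0 A9 BF B2.
U+7C4A: 3-byte form → E7 B1 8A.
U+10342: 4-byte form → F0 90 8D 82.
Concatenated (15 bytes): F3 B5 AC A7 F0 A9 BF B2 E7 B1 8A F0 90 8D 82.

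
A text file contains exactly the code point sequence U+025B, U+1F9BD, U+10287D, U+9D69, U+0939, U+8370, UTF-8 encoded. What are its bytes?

U+025B: 2-byte form → C9 9B.
U+1F9BD: 4-byte form → F0 9F A6 BD.
U+10287D: 4-byte form → F4 82 A1 BD.
U+9D69: 3-byte form → E9 B5 A9.
U+0939: 3-byte form → E0 A4 B9.
U+8370: 3-byte form → E8 8D B0.
Concatenated (19 bytes): C9 9B F0 9F A6 BD F4 82 A1 BD E9 B5 A9 E0 A4 B9 E8 8D B0.

C9 9B F0 9F A6 BD F4 82 A1 BD E9 B5 A9 E0 A4 B9 E8 8D B0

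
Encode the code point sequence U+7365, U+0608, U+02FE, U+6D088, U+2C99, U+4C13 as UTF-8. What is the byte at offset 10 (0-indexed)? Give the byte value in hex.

U+7365 → 3-byte form E7 8D A5 at offsets 0–2.
U+0608 → 2-byte form D8 88 at offsets 3–4.
U+02FE → 2-byte form CB BE at offsets 5–6.
U+6D088 → 4-byte form F1 AD 82 88 at offsets 7–10.
Offset 10 falls in char 4's range; it's byte 4 of F1 AD 82 88 = 0x88.

0x88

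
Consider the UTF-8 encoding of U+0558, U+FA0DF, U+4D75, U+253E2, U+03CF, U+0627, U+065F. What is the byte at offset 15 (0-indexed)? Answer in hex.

0xD8

U+0558 → 2-byte form D5 98 at offsets 0–1.
U+FA0DF → 4-byte form F3 BA 83 9F at offsets 2–5.
U+4D75 → 3-byte form E4 B5 B5 at offsets 6–8.
U+253E2 → 4-byte form F0 A5 8F A2 at offsets 9–12.
U+03CF → 2-byte form CF 8F at offsets 13–14.
U+0627 → 2-byte form D8 A7 at offsets 15–16.
Offset 15 falls in char 6's range; it's byte 1 of D8 A7 = 0xD8.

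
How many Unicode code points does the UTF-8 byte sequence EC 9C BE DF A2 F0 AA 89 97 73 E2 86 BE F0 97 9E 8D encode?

6

Byte at offset 0: 0xEC = 11101100 → 3-byte char (#1). Advance 3.
Byte at offset 3: 0xDF = 11011111 → 2-byte char (#2). Advance 2.
Byte at offset 5: 0xF0 = 11110000 → 4-byte char (#3). Advance 4.
Byte at offset 9: 0x73 = 01110011 → 1-byte char (#4). Advance 1.
Byte at offset 10: 0xE2 = 11100010 → 3-byte char (#5). Advance 3.
Byte at offset 13: 0xF0 = 11110000 → 4-byte char (#6). Advance 4.
Reached end at offset 17 after 6 code points.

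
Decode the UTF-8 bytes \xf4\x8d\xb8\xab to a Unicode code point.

U+10DE2B

Leading byte 0xF4 = 11110100 matches 11110xxx → 4-byte sequence.
Byte 1: 0xF4 = 11110100, payload 100 (3 bits).
Byte 2: 0x8D = 10001101 (10xxxxxx ✓), payload 001101.
Byte 3: 0xB8 = 10111000 (10xxxxxx ✓), payload 111000.
Byte 4: 0xAB = 10101011 (10xxxxxx ✓), payload 101011.
Concatenate: 100001101111000101011 = 0x10DE2B (21 bits → U+10DE2B).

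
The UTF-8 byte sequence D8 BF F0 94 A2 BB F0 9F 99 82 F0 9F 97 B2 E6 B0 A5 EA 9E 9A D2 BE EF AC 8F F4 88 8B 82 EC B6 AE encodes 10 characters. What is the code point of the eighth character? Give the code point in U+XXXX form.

Offset 0: leading byte 0xD8 = 11011000 → 2-byte char #1 = D8 BF.
Offset 2: leading byte 0xF0 = 11110000 → 4-byte char #2 = F0 94 A2 BB.
Offset 6: leading byte 0xF0 = 11110000 → 4-byte char #3 = F0 9F 99 82.
Offset 10: leading byte 0xF0 = 11110000 → 4-byte char #4 = F0 9F 97 B2.
Offset 14: leading byte 0xE6 = 11100110 → 3-byte char #5 = E6 B0 A5.
Offset 17: leading byte 0xEA = 11101010 → 3-byte char #6 = EA 9E 9A.
Offset 20: leading byte 0xD2 = 11010010 → 2-byte char #7 = D2 BE.
Offset 22: leading byte 0xEF = 11101111 → 3-byte char #8 = EF AC 8F.
Leading byte 0xEF = 11101111 matches 1110xxxx → 3-byte sequence.
Byte 1: 0xEF = 11101111, payload 1111 (4 bits).
Byte 2: 0xAC = 10101100 (10xxxxxx ✓), payload 101100.
Byte 3: 0x8F = 10001111 (10xxxxxx ✓), payload 001111.
Concatenate: 1111101100001111 = 0xFB0F (16 bits → U+FB0F).

U+FB0F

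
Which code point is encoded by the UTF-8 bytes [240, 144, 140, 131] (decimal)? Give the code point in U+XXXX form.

U+10303

Leading byte 0xF0 = 11110000 matches 11110xxx → 4-byte sequence.
Byte 1: 0xF0 = 11110000, payload 000 (3 bits).
Byte 2: 0x90 = 10010000 (10xxxxxx ✓), payload 010000.
Byte 3: 0x8C = 10001100 (10xxxxxx ✓), payload 001100.
Byte 4: 0x83 = 10000011 (10xxxxxx ✓), payload 000011.
Concatenate: 000010000001100000011 = 0x10303 (21 bits → U+10303).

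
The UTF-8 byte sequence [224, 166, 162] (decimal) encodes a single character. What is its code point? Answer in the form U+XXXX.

Leading byte 0xE0 = 11100000 matches 1110xxxx → 3-byte sequence.
Byte 1: 0xE0 = 11100000, payload 0000 (4 bits).
Byte 2: 0xA6 = 10100110 (10xxxxxx ✓), payload 100110.
Byte 3: 0xA2 = 10100010 (10xxxxxx ✓), payload 100010.
Concatenate: 0000100110100010 = 0x9A2 (16 bits → U+09A2).

U+09A2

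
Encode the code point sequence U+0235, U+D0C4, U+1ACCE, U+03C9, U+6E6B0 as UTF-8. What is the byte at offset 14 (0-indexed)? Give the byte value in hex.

0xB0

U+0235 → 2-byte form C8 B5 at offsets 0–1.
U+D0C4 → 3-byte form ED 83 84 at offsets 2–4.
U+1ACCE → 4-byte form F0 9A B3 8E at offsets 5–8.
U+03C9 → 2-byte form CF 89 at offsets 9–10.
U+6E6B0 → 4-byte form F1 AE 9A B0 at offsets 11–14.
Offset 14 falls in char 5's range; it's byte 4 of F1 AE 9A B0 = 0xB0.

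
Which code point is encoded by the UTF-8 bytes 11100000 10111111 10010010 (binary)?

U+0FD2

Leading byte 0xE0 = 11100000 matches 1110xxxx → 3-byte sequence.
Byte 1: 0xE0 = 11100000, payload 0000 (4 bits).
Byte 2: 0xBF = 10111111 (10xxxxxx ✓), payload 111111.
Byte 3: 0x92 = 10010010 (10xxxxxx ✓), payload 010010.
Concatenate: 0000111111010010 = 0xFD2 (16 bits → U+0FD2).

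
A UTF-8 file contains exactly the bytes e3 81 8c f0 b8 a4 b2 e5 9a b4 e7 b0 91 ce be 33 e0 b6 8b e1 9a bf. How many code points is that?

8

Byte at offset 0: 0xE3 = 11100011 → 3-byte char (#1). Advance 3.
Byte at offset 3: 0xF0 = 11110000 → 4-byte char (#2). Advance 4.
Byte at offset 7: 0xE5 = 11100101 → 3-byte char (#3). Advance 3.
Byte at offset 10: 0xE7 = 11100111 → 3-byte char (#4). Advance 3.
Byte at offset 13: 0xCE = 11001110 → 2-byte char (#5). Advance 2.
Byte at offset 15: 0x33 = 00110011 → 1-byte char (#6). Advance 1.
Byte at offset 16: 0xE0 = 11100000 → 3-byte char (#7). Advance 3.
Byte at offset 19: 0xE1 = 11100001 → 3-byte char (#8). Advance 3.
Reached end at offset 22 after 8 code points.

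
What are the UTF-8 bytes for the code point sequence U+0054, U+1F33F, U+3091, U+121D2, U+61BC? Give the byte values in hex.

54 F0 9F 8C BF E3 82 91 F0 92 87 92 E6 86 BC

U+0054: 1-byte form → 54.
U+1F33F: 4-byte form → F0 9F 8C BF.
U+3091: 3-byte form → E3 82 91.
U+121D2: 4-byte form → F0 92 87 92.
U+61BC: 3-byte form → E6 86 BC.
Concatenated (15 bytes): 54 F0 9F 8C BF E3 82 91 F0 92 87 92 E6 86 BC.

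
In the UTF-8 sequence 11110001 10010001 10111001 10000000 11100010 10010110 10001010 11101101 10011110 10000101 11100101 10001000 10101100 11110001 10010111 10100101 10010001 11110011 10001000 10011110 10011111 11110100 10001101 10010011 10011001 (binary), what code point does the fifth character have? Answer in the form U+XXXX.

Offset 0: leading byte 0xF1 = 11110001 → 4-byte char #1 = F1 91 B9 80.
Offset 4: leading byte 0xE2 = 11100010 → 3-byte char #2 = E2 96 8A.
Offset 7: leading byte 0xED = 11101101 → 3-byte char #3 = ED 9E 85.
Offset 10: leading byte 0xE5 = 11100101 → 3-byte char #4 = E5 88 AC.
Offset 13: leading byte 0xF1 = 11110001 → 4-byte char #5 = F1 97 A5 91.
Leading byte 0xF1 = 11110001 matches 11110xxx → 4-byte sequence.
Byte 1: 0xF1 = 11110001, payload 001 (3 bits).
Byte 2: 0x97 = 10010111 (10xxxxxx ✓), payload 010111.
Byte 3: 0xA5 = 10100101 (10xxxxxx ✓), payload 100101.
Byte 4: 0x91 = 10010001 (10xxxxxx ✓), payload 010001.
Concatenate: 001010111100101010001 = 0x57951 (21 bits → U+57951).

U+57951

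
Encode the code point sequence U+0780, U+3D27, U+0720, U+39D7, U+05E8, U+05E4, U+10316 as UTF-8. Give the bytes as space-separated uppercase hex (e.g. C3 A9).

U+0780: 2-byte form → DE 80.
U+3D27: 3-byte form → E3 B4 A7.
U+0720: 2-byte form → DC A0.
U+39D7: 3-byte form → E3 A7 97.
U+05E8: 2-byte form → D7 A8.
U+05E4: 2-byte form → D7 A4.
U+10316: 4-byte form → F0 90 8C 96.
Concatenated (18 bytes): DE 80 E3 B4 A7 DC A0 E3 A7 97 D7 A8 D7 A4 F0 90 8C 96.

DE 80 E3 B4 A7 DC A0 E3 A7 97 D7 A8 D7 A4 F0 90 8C 96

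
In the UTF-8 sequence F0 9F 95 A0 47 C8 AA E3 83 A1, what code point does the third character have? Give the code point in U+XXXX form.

U+022A

Offset 0: leading byte 0xF0 = 11110000 → 4-byte char #1 = F0 9F 95 A0.
Offset 4: leading byte 0x47 = 01000111 → 1-byte char #2 = 47.
Offset 5: leading byte 0xC8 = 11001000 → 2-byte char #3 = C8 AA.
Leading byte 0xC8 = 11001000 matches 110xxxxx → 2-byte sequence.
Byte 1: 0xC8 = 11001000, payload 01000 (5 bits).
Byte 2: 0xAA = 10101010 (10xxxxxx ✓), payload 101010.
Concatenate: 01000101010 = 0x22A (11 bits → U+022A).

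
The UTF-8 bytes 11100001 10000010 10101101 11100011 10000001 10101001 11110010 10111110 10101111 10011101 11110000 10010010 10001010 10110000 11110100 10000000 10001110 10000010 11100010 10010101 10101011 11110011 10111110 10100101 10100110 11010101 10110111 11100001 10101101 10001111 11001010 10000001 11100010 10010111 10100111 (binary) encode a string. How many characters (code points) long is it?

11

Byte at offset 0: 0xE1 = 11100001 → 3-byte char (#1). Advance 3.
Byte at offset 3: 0xE3 = 11100011 → 3-byte char (#2). Advance 3.
Byte at offset 6: 0xF2 = 11110010 → 4-byte char (#3). Advance 4.
Byte at offset 10: 0xF0 = 11110000 → 4-byte char (#4). Advance 4.
Byte at offset 14: 0xF4 = 11110100 → 4-byte char (#5). Advance 4.
Byte at offset 18: 0xE2 = 11100010 → 3-byte char (#6). Advance 3.
Byte at offset 21: 0xF3 = 11110011 → 4-byte char (#7). Advance 4.
Byte at offset 25: 0xD5 = 11010101 → 2-byte char (#8). Advance 2.
Byte at offset 27: 0xE1 = 11100001 → 3-byte char (#9). Advance 3.
Byte at offset 30: 0xCA = 11001010 → 2-byte char (#10). Advance 2.
Byte at offset 32: 0xE2 = 11100010 → 3-byte char (#11). Advance 3.
Reached end at offset 35 after 11 code points.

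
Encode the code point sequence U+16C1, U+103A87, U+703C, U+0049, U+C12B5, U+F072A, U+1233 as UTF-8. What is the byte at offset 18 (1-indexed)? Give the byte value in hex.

1-indexed offset 18 is 0-indexed offset 17.
U+16C1 → 3-byte form E1 9B 81 at offsets 0–2.
U+103A87 → 4-byte form F4 83 AA 87 at offsets 3–6.
U+703C → 3-byte form E7 80 BC at offsets 7–9.
U+0049 → 1-byte form 49 at offsets 10–10.
U+C12B5 → 4-byte form F3 81 8A B5 at offsets 11–14.
U+F072A → 4-byte form F3 B0 9C AA at offsets 15–18.
Offset 17 falls in char 6's range; it's byte 3 of F3 B0 9C AA = 0x9C.

0x9C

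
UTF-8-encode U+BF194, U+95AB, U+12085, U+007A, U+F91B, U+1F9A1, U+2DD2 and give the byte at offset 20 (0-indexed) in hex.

U+BF194 → 4-byte form F2 BF 86 94 at offsets 0–3.
U+95AB → 3-byte form E9 96 AB at offsets 4–6.
U+12085 → 4-byte form F0 92 82 85 at offsets 7–10.
U+007A → 1-byte form 7A at offsets 11–11.
U+F91B → 3-byte form EF A4 9B at offsets 12–14.
U+1F9A1 → 4-byte form F0 9F A6 A1 at offsets 15–18.
U+2DD2 → 3-byte form E2 B7 92 at offsets 19–21.
Offset 20 falls in char 7's range; it's byte 2 of E2 B7 92 = 0xB7.

0xB7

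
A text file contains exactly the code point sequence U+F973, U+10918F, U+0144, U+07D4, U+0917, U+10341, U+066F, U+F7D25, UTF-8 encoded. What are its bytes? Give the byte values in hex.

U+F973: 3-byte form → EF A5 B3.
U+10918F: 4-byte form → F4 89 86 8F.
U+0144: 2-byte form → C5 84.
U+07D4: 2-byte form → DF 94.
U+0917: 3-byte form → E0 A4 97.
U+10341: 4-byte form → F0 90 8D 81.
U+066F: 2-byte form → D9 AF.
U+F7D25: 4-byte form → F3 B7 B4 A5.
Concatenated (24 bytes): EF A5 B3 F4 89 86 8F C5 84 DF 94 E0 A4 97 F0 90 8D 81 D9 AF F3 B7 B4 A5.

EF A5 B3 F4 89 86 8F C5 84 DF 94 E0 A4 97 F0 90 8D 81 D9 AF F3 B7 B4 A5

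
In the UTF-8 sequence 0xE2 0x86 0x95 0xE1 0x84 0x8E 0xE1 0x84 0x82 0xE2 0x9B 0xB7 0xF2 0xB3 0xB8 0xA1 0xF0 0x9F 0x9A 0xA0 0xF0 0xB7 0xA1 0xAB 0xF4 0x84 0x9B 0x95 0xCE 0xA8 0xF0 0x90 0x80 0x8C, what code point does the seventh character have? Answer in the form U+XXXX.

U+3786B

Offset 0: leading byte 0xE2 = 11100010 → 3-byte char #1 = E2 86 95.
Offset 3: leading byte 0xE1 = 11100001 → 3-byte char #2 = E1 84 8E.
Offset 6: leading byte 0xE1 = 11100001 → 3-byte char #3 = E1 84 82.
Offset 9: leading byte 0xE2 = 11100010 → 3-byte char #4 = E2 9B B7.
Offset 12: leading byte 0xF2 = 11110010 → 4-byte char #5 = F2 B3 B8 A1.
Offset 16: leading byte 0xF0 = 11110000 → 4-byte char #6 = F0 9F 9A A0.
Offset 20: leading byte 0xF0 = 11110000 → 4-byte char #7 = F0 B7 A1 AB.
Leading byte 0xF0 = 11110000 matches 11110xxx → 4-byte sequence.
Byte 1: 0xF0 = 11110000, payload 000 (3 bits).
Byte 2: 0xB7 = 10110111 (10xxxxxx ✓), payload 110111.
Byte 3: 0xA1 = 10100001 (10xxxxxx ✓), payload 100001.
Byte 4: 0xAB = 10101011 (10xxxxxx ✓), payload 101011.
Concatenate: 000110111100001101011 = 0x3786B (21 bits → U+3786B).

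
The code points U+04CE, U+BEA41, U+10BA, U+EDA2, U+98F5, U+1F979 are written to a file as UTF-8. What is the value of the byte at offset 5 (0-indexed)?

U+04CE → 2-byte form D3 8E at offsets 0–1.
U+BEA41 → 4-byte form F2 BE A9 81 at offsets 2–5.
Offset 5 falls in char 2's range; it's byte 4 of F2 BE A9 81 = 0x81.

0x81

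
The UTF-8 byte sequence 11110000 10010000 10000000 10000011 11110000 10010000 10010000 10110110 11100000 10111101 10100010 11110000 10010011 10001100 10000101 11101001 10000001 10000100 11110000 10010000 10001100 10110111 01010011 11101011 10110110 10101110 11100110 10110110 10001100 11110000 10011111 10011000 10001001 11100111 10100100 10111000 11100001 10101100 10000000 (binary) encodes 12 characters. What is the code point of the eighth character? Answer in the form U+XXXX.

Offset 0: leading byte 0xF0 = 11110000 → 4-byte char #1 = F0 90 80 83.
Offset 4: leading byte 0xF0 = 11110000 → 4-byte char #2 = F0 90 90 B6.
Offset 8: leading byte 0xE0 = 11100000 → 3-byte char #3 = E0 BD A2.
Offset 11: leading byte 0xF0 = 11110000 → 4-byte char #4 = F0 93 8C 85.
Offset 15: leading byte 0xE9 = 11101001 → 3-byte char #5 = E9 81 84.
Offset 18: leading byte 0xF0 = 11110000 → 4-byte char #6 = F0 90 8C B7.
Offset 22: leading byte 0x53 = 01010011 → 1-byte char #7 = 53.
Offset 23: leading byte 0xEB = 11101011 → 3-byte char #8 = EB B6 AE.
Leading byte 0xEB = 11101011 matches 1110xxxx → 3-byte sequence.
Byte 1: 0xEB = 11101011, payload 1011 (4 bits).
Byte 2: 0xB6 = 10110110 (10xxxxxx ✓), payload 110110.
Byte 3: 0xAE = 10101110 (10xxxxxx ✓), payload 101110.
Concatenate: 1011110110101110 = 0xBDAE (16 bits → U+BDAE).

U+BDAE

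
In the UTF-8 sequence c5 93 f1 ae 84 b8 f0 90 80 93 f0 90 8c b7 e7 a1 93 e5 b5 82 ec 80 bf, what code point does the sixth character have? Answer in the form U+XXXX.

U+5D42

Offset 0: leading byte 0xC5 = 11000101 → 2-byte char #1 = C5 93.
Offset 2: leading byte 0xF1 = 11110001 → 4-byte char #2 = F1 AE 84 B8.
Offset 6: leading byte 0xF0 = 11110000 → 4-byte char #3 = F0 90 80 93.
Offset 10: leading byte 0xF0 = 11110000 → 4-byte char #4 = F0 90 8C B7.
Offset 14: leading byte 0xE7 = 11100111 → 3-byte char #5 = E7 A1 93.
Offset 17: leading byte 0xE5 = 11100101 → 3-byte char #6 = E5 B5 82.
Leading byte 0xE5 = 11100101 matches 1110xxxx → 3-byte sequence.
Byte 1: 0xE5 = 11100101, payload 0101 (4 bits).
Byte 2: 0xB5 = 10110101 (10xxxxxx ✓), payload 110101.
Byte 3: 0x82 = 10000010 (10xxxxxx ✓), payload 000010.
Concatenate: 0101110101000010 = 0x5D42 (16 bits → U+5D42).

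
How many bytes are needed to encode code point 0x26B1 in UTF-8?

3

U+26B1 = 0x26B1. UTF-8 uses 1 byte below 0x80, 2 below 0x800, 3 below 0x10000, 4 up to 0x10FFFF. 0x26B1 is in U+0800–U+FFFF → 3 bytes.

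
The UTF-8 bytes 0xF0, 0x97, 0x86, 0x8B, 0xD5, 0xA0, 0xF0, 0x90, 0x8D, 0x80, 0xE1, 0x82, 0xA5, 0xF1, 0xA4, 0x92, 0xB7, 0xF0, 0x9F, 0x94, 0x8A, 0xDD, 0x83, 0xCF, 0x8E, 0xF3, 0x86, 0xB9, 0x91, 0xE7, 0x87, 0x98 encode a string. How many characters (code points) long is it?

Byte at offset 0: 0xF0 = 11110000 → 4-byte char (#1). Advance 4.
Byte at offset 4: 0xD5 = 11010101 → 2-byte char (#2). Advance 2.
Byte at offset 6: 0xF0 = 11110000 → 4-byte char (#3). Advance 4.
Byte at offset 10: 0xE1 = 11100001 → 3-byte char (#4). Advance 3.
Byte at offset 13: 0xF1 = 11110001 → 4-byte char (#5). Advance 4.
Byte at offset 17: 0xF0 = 11110000 → 4-byte char (#6). Advance 4.
Byte at offset 21: 0xDD = 11011101 → 2-byte char (#7). Advance 2.
Byte at offset 23: 0xCF = 11001111 → 2-byte char (#8). Advance 2.
Byte at offset 25: 0xF3 = 11110011 → 4-byte char (#9). Advance 4.
Byte at offset 29: 0xE7 = 11100111 → 3-byte char (#10). Advance 3.
Reached end at offset 32 after 10 code points.

10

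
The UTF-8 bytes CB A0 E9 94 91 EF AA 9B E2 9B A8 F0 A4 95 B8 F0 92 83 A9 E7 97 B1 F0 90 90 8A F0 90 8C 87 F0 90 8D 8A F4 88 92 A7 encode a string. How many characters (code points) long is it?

Byte at offset 0: 0xCB = 11001011 → 2-byte char (#1). Advance 2.
Byte at offset 2: 0xE9 = 11101001 → 3-byte char (#2). Advance 3.
Byte at offset 5: 0xEF = 11101111 → 3-byte char (#3). Advance 3.
Byte at offset 8: 0xE2 = 11100010 → 3-byte char (#4). Advance 3.
Byte at offset 11: 0xF0 = 11110000 → 4-byte char (#5). Advance 4.
Byte at offset 15: 0xF0 = 11110000 → 4-byte char (#6). Advance 4.
Byte at offset 19: 0xE7 = 11100111 → 3-byte char (#7). Advance 3.
Byte at offset 22: 0xF0 = 11110000 → 4-byte char (#8). Advance 4.
Byte at offset 26: 0xF0 = 11110000 → 4-byte char (#9). Advance 4.
Byte at offset 30: 0xF0 = 11110000 → 4-byte char (#10). Advance 4.
Byte at offset 34: 0xF4 = 11110100 → 4-byte char (#11). Advance 4.
Reached end at offset 38 after 11 code points.

11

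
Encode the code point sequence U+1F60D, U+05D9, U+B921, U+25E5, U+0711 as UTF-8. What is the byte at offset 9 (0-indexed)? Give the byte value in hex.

0xE2

U+1F60D → 4-byte form F0 9F 98 8D at offsets 0–3.
U+05D9 → 2-byte form D7 99 at offsets 4–5.
U+B921 → 3-byte form EB A4 A1 at offsets 6–8.
U+25E5 → 3-byte form E2 97 A5 at offsets 9–11.
Offset 9 falls in char 4's range; it's byte 1 of E2 97 A5 = 0xE2.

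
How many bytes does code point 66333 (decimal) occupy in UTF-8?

4

U+1031D = 0x1031D. UTF-8 uses 1 byte below 0x80, 2 below 0x800, 3 below 0x10000, 4 up to 0x10FFFF. 0x1031D is in U+10000–U+10FFFF → 4 bytes.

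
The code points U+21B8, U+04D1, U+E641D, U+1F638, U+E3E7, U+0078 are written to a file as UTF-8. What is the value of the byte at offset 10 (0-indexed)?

U+21B8 → 3-byte form E2 86 B8 at offsets 0–2.
U+04D1 → 2-byte form D3 91 at offsets 3–4.
U+E641D → 4-byte form F3 A6 90 9D at offsets 5–8.
U+1F638 → 4-byte form F0 9F 98 B8 at offsets 9–12.
Offset 10 falls in char 4's range; it's byte 2 of F0 9F 98 B8 = 0x9F.

0x9F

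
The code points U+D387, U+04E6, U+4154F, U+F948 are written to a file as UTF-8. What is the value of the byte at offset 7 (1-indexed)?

1-indexed offset 7 is 0-indexed offset 6.
U+D387 → 3-byte form ED 8E 87 at offsets 0–2.
U+04E6 → 2-byte form D3 A6 at offsets 3–4.
U+4154F → 4-byte form F1 81 95 8F at offsets 5–8.
Offset 6 falls in char 3's range; it's byte 2 of F1 81 95 8F = 0x81.

0x81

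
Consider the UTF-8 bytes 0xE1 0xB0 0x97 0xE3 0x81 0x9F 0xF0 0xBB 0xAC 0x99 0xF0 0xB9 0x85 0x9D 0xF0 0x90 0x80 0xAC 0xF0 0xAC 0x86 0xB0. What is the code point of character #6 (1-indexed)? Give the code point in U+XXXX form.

Offset 0: leading byte 0xE1 = 11100001 → 3-byte char #1 = E1 B0 97.
Offset 3: leading byte 0xE3 = 11100011 → 3-byte char #2 = E3 81 9F.
Offset 6: leading byte 0xF0 = 11110000 → 4-byte char #3 = F0 BB AC 99.
Offset 10: leading byte 0xF0 = 11110000 → 4-byte char #4 = F0 B9 85 9D.
Offset 14: leading byte 0xF0 = 11110000 → 4-byte char #5 = F0 90 80 AC.
Offset 18: leading byte 0xF0 = 11110000 → 4-byte char #6 = F0 AC 86 B0.
Leading byte 0xF0 = 11110000 matches 11110xxx → 4-byte sequence.
Byte 1: 0xF0 = 11110000, payload 000 (3 bits).
Byte 2: 0xAC = 10101100 (10xxxxxx ✓), payload 101100.
Byte 3: 0x86 = 10000110 (10xxxxxx ✓), payload 000110.
Byte 4: 0xB0 = 10110000 (10xxxxxx ✓), payload 110000.
Concatenate: 000101100000110110000 = 0x2C1B0 (21 bits → U+2C1B0).

U+2C1B0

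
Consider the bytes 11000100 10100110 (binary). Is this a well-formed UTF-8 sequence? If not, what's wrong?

valid

Leading byte 0xC4 = 11000100 → 2-byte form.
Continuation bytes 0xA6=10100110 all match 10xxxxxx.
Decoded value 0x126 is ≥ 0x80 (shortest form) and not a surrogate.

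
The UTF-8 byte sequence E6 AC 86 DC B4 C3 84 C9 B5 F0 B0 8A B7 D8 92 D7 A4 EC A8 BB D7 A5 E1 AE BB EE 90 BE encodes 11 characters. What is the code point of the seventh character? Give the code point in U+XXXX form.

Offset 0: leading byte 0xE6 = 11100110 → 3-byte char #1 = E6 AC 86.
Offset 3: leading byte 0xDC = 11011100 → 2-byte char #2 = DC B4.
Offset 5: leading byte 0xC3 = 11000011 → 2-byte char #3 = C3 84.
Offset 7: leading byte 0xC9 = 11001001 → 2-byte char #4 = C9 B5.
Offset 9: leading byte 0xF0 = 11110000 → 4-byte char #5 = F0 B0 8A B7.
Offset 13: leading byte 0xD8 = 11011000 → 2-byte char #6 = D8 92.
Offset 15: leading byte 0xD7 = 11010111 → 2-byte char #7 = D7 A4.
Leading byte 0xD7 = 11010111 matches 110xxxxx → 2-byte sequence.
Byte 1: 0xD7 = 11010111, payload 10111 (5 bits).
Byte 2: 0xA4 = 10100100 (10xxxxxx ✓), payload 100100.
Concatenate: 10111100100 = 0x5E4 (11 bits → U+05E4).

U+05E4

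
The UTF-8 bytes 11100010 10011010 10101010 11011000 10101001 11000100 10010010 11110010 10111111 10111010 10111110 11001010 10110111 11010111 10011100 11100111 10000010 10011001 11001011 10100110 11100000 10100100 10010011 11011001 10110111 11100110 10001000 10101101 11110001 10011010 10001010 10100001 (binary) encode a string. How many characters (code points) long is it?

12

Byte at offset 0: 0xE2 = 11100010 → 3-byte char (#1). Advance 3.
Byte at offset 3: 0xD8 = 11011000 → 2-byte char (#2). Advance 2.
Byte at offset 5: 0xC4 = 11000100 → 2-byte char (#3). Advance 2.
Byte at offset 7: 0xF2 = 11110010 → 4-byte char (#4). Advance 4.
Byte at offset 11: 0xCA = 11001010 → 2-byte char (#5). Advance 2.
Byte at offset 13: 0xD7 = 11010111 → 2-byte char (#6). Advance 2.
Byte at offset 15: 0xE7 = 11100111 → 3-byte char (#7). Advance 3.
Byte at offset 18: 0xCB = 11001011 → 2-byte char (#8). Advance 2.
Byte at offset 20: 0xE0 = 11100000 → 3-byte char (#9). Advance 3.
Byte at offset 23: 0xD9 = 11011001 → 2-byte char (#10). Advance 2.
Byte at offset 25: 0xE6 = 11100110 → 3-byte char (#11). Advance 3.
Byte at offset 28: 0xF1 = 11110001 → 4-byte char (#12). Advance 4.
Reached end at offset 32 after 12 code points.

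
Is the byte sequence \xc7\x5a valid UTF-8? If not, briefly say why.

Leading byte 0xC7 = 11000111 → 2-byte form.
Byte 2 is 0x5A = 01011010, which is not 10xxxxxx — expected a continuation byte.

invalid (non-continuation byte where continuation expected)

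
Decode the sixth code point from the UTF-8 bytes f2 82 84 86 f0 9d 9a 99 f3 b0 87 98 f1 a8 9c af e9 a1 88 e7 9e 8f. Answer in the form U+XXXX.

U+778F

Offset 0: leading byte 0xF2 = 11110010 → 4-byte char #1 = F2 82 84 86.
Offset 4: leading byte 0xF0 = 11110000 → 4-byte char #2 = F0 9D 9A 99.
Offset 8: leading byte 0xF3 = 11110011 → 4-byte char #3 = F3 B0 87 98.
Offset 12: leading byte 0xF1 = 11110001 → 4-byte char #4 = F1 A8 9C AF.
Offset 16: leading byte 0xE9 = 11101001 → 3-byte char #5 = E9 A1 88.
Offset 19: leading byte 0xE7 = 11100111 → 3-byte char #6 = E7 9E 8F.
Leading byte 0xE7 = 11100111 matches 1110xxxx → 3-byte sequence.
Byte 1: 0xE7 = 11100111, payload 0111 (4 bits).
Byte 2: 0x9E = 10011110 (10xxxxxx ✓), payload 011110.
Byte 3: 0x8F = 10001111 (10xxxxxx ✓), payload 001111.
Concatenate: 0111011110001111 = 0x778F (16 bits → U+778F).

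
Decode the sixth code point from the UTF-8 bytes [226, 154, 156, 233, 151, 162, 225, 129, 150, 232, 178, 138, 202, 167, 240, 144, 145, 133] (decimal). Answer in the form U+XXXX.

Offset 0: leading byte 0xE2 = 11100010 → 3-byte char #1 = E2 9A 9C.
Offset 3: leading byte 0xE9 = 11101001 → 3-byte char #2 = E9 97 A2.
Offset 6: leading byte 0xE1 = 11100001 → 3-byte char #3 = E1 81 96.
Offset 9: leading byte 0xE8 = 11101000 → 3-byte char #4 = E8 B2 8A.
Offset 12: leading byte 0xCA = 11001010 → 2-byte char #5 = CA A7.
Offset 14: leading byte 0xF0 = 11110000 → 4-byte char #6 = F0 90 91 85.
Leading byte 0xF0 = 11110000 matches 11110xxx → 4-byte sequence.
Byte 1: 0xF0 = 11110000, payload 000 (3 bits).
Byte 2: 0x90 = 10010000 (10xxxxxx ✓), payload 010000.
Byte 3: 0x91 = 10010001 (10xxxxxx ✓), payload 010001.
Byte 4: 0x85 = 10000101 (10xxxxxx ✓), payload 000101.
Concatenate: 000010000010001000101 = 0x10445 (21 bits → U+10445).

U+10445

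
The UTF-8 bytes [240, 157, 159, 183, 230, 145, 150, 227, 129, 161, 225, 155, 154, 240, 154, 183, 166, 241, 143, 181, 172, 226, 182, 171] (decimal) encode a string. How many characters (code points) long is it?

7

Byte at offset 0: 0xF0 = 11110000 → 4-byte char (#1). Advance 4.
Byte at offset 4: 0xE6 = 11100110 → 3-byte char (#2). Advance 3.
Byte at offset 7: 0xE3 = 11100011 → 3-byte char (#3). Advance 3.
Byte at offset 10: 0xE1 = 11100001 → 3-byte char (#4). Advance 3.
Byte at offset 13: 0xF0 = 11110000 → 4-byte char (#5). Advance 4.
Byte at offset 17: 0xF1 = 11110001 → 4-byte char (#6). Advance 4.
Byte at offset 21: 0xE2 = 11100010 → 3-byte char (#7). Advance 3.
Reached end at offset 24 after 7 code points.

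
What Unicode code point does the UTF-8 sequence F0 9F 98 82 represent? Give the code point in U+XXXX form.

Leading byte 0xF0 = 11110000 matches 11110xxx → 4-byte sequence.
Byte 1: 0xF0 = 11110000, payload 000 (3 bits).
Byte 2: 0x9F = 10011111 (10xxxxxx ✓), payload 011111.
Byte 3: 0x98 = 10011000 (10xxxxxx ✓), payload 011000.
Byte 4: 0x82 = 10000010 (10xxxxxx ✓), payload 000010.
Concatenate: 000011111011000000010 = 0x1F602 (21 bits → U+1F602).

U+1F602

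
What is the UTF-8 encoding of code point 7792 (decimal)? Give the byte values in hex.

E1 B9 B0

U+1E70 = 0x1E70 = 7792 decimal. In range U+0800–U+FFFF → 3-byte form: 1110xxxx 10xxxxxx 10xxxxxx.
Binary (16 bits): 0001111001110000.
Split 4+6+6: 0001 | 111001 | 110000.
Byte 1: 11100001 = 0xE1.
Byte 2: 10111001 = 0xB9.
Byte 3: 10110000 = 0xB0.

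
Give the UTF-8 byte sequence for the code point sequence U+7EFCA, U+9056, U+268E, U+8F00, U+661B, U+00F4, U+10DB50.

U+7EFCA: 4-byte form → F1 BE BF 8A.
U+9056: 3-byte form → E9 81 96.
U+268E: 3-byte form → E2 9A 8E.
U+8F00: 3-byte form → E8 BC 80.
U+661B: 3-byte form → E6 98 9B.
U+00F4: 2-byte form → C3 B4.
U+10DB50: 4-byte form → F4 8D AD 90.
Concatenated (22 bytes): F1 BE BF 8A E9 81 96 E2 9A 8E E8 BC 80 E6 98 9B C3 B4 F4 8D AD 90.

F1 BE BF 8A E9 81 96 E2 9A 8E E8 BC 80 E6 98 9B C3 B4 F4 8D AD 90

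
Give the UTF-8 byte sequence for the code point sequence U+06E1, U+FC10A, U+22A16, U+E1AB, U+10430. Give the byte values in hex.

DB A1 F3 BC 84 8A F0 A2 A8 96 EE 86 AB F0 90 90 B0

U+06E1: 2-byte form → DB A1.
U+FC10A: 4-byte form → F3 BC 84 8A.
U+22A16: 4-byte form → F0 A2 A8 96.
U+E1AB: 3-byte form → EE 86 AB.
U+10430: 4-byte form → F0 90 90 B0.
Concatenated (17 bytes): DB A1 F3 BC 84 8A F0 A2 A8 96 EE 86 AB F0 90 90 B0.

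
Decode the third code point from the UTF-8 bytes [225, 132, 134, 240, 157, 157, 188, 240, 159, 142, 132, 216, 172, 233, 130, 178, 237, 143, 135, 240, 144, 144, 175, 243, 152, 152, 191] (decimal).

Offset 0: leading byte 0xE1 = 11100001 → 3-byte char #1 = E1 84 86.
Offset 3: leading byte 0xF0 = 11110000 → 4-byte char #2 = F0 9D 9D BC.
Offset 7: leading byte 0xF0 = 11110000 → 4-byte char #3 = F0 9F 8E 84.
Leading byte 0xF0 = 11110000 matches 11110xxx → 4-byte sequence.
Byte 1: 0xF0 = 11110000, payload 000 (3 bits).
Byte 2: 0x9F = 10011111 (10xxxxxx ✓), payload 011111.
Byte 3: 0x8E = 10001110 (10xxxxxx ✓), payload 001110.
Byte 4: 0x84 = 10000100 (10xxxxxx ✓), payload 000100.
Concatenate: 000011111001110000100 = 0x1F384 (21 bits → U+1F384).

U+1F384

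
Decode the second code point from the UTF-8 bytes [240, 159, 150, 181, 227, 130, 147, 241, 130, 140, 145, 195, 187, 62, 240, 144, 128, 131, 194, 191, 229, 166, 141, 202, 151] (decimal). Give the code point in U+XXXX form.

Offset 0: leading byte 0xF0 = 11110000 → 4-byte char #1 = F0 9F 96 B5.
Offset 4: leading byte 0xE3 = 11100011 → 3-byte char #2 = E3 82 93.
Leading byte 0xE3 = 11100011 matches 1110xxxx → 3-byte sequence.
Byte 1: 0xE3 = 11100011, payload 0011 (4 bits).
Byte 2: 0x82 = 10000010 (10xxxxxx ✓), payload 000010.
Byte 3: 0x93 = 10010011 (10xxxxxx ✓), payload 010011.
Concatenate: 0011000010010011 = 0x3093 (16 bits → U+3093).

U+3093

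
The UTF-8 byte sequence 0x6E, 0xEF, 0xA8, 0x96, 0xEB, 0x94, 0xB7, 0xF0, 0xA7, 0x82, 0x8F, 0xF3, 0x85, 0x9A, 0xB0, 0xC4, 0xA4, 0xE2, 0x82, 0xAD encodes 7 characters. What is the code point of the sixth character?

Offset 0: leading byte 0x6E = 01101110 → 1-byte char #1 = 6E.
Offset 1: leading byte 0xEF = 11101111 → 3-byte char #2 = EF A8 96.
Offset 4: leading byte 0xEB = 11101011 → 3-byte char #3 = EB 94 B7.
Offset 7: leading byte 0xF0 = 11110000 → 4-byte char #4 = F0 A7 82 8F.
Offset 11: leading byte 0xF3 = 11110011 → 4-byte char #5 = F3 85 9A B0.
Offset 15: leading byte 0xC4 = 11000100 → 2-byte char #6 = C4 A4.
Leading byte 0xC4 = 11000100 matches 110xxxxx → 2-byte sequence.
Byte 1: 0xC4 = 11000100, payload 00100 (5 bits).
Byte 2: 0xA4 = 10100100 (10xxxxxx ✓), payload 100100.
Concatenate: 00100100100 = 0x124 (11 bits → U+0124).

U+0124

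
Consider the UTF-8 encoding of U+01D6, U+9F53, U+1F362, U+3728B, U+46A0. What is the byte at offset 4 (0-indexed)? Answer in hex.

U+01D6 → 2-byte form C7 96 at offsets 0–1.
U+9F53 → 3-byte form E9 BD 93 at offsets 2–4.
Offset 4 falls in char 2's range; it's byte 3 of E9 BD 93 = 0x93.

0x93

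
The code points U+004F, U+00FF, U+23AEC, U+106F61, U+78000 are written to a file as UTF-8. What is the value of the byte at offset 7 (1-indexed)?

0xAC

1-indexed offset 7 is 0-indexed offset 6.
U+004F → 1-byte form 4F at offsets 0–0.
U+00FF → 2-byte form C3 BF at offsets 1–2.
U+23AEC → 4-byte form F0 A3 AB AC at offsets 3–6.
Offset 6 falls in char 3's range; it's byte 4 of F0 A3 AB AC = 0xAC.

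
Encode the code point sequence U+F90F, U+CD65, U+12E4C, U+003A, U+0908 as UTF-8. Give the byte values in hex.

U+F90F: 3-byte form → EF A4 8F.
U+CD65: 3-byte form → EC B5 A5.
U+12E4C: 4-byte form → F0 92 B9 8C.
U+003A: 1-byte form → 3A.
U+0908: 3-byte form → E0 A4 88.
Concatenated (14 bytes): EF A4 8F EC B5 A5 F0 92 B9 8C 3A E0 A4 88.

EF A4 8F EC B5 A5 F0 92 B9 8C 3A E0 A4 88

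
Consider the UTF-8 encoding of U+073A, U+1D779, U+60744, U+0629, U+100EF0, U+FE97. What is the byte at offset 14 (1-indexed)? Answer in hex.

0x80

1-indexed offset 14 is 0-indexed offset 13.
U+073A → 2-byte form DC BA at offsets 0–1.
U+1D779 → 4-byte form F0 9D 9D B9 at offsets 2–5.
U+60744 → 4-byte form F1 A0 9D 84 at offsets 6–9.
U+0629 → 2-byte form D8 A9 at offsets 10–11.
U+100EF0 → 4-byte form F4 80 BB B0 at offsets 12–15.
Offset 13 falls in char 5's range; it's byte 2 of F4 80 BB B0 = 0x80.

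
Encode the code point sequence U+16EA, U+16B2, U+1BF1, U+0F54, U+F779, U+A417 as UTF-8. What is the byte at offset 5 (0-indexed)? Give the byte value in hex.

U+16EA → 3-byte form E1 9B AA at offsets 0–2.
U+16B2 → 3-byte form E1 9A B2 at offsets 3–5.
Offset 5 falls in char 2's range; it's byte 3 of E1 9A B2 = 0xB2.

0xB2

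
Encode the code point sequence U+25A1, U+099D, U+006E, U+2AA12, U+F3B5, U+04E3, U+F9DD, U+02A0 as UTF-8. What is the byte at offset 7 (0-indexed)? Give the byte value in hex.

0xF0

U+25A1 → 3-byte form E2 96 A1 at offsets 0–2.
U+099D → 3-byte form E0 A6 9D at offsets 3–5.
U+006E → 1-byte form 6E at offsets 6–6.
U+2AA12 → 4-byte form F0 AA A8 92 at offsets 7–10.
Offset 7 falls in char 4's range; it's byte 1 of F0 AA A8 92 = 0xF0.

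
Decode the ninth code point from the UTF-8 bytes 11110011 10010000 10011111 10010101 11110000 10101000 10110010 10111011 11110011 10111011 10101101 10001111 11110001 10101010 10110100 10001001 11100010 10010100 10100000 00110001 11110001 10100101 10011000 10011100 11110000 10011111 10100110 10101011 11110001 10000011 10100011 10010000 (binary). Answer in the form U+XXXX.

U+438D0

Offset 0: leading byte 0xF3 = 11110011 → 4-byte char #1 = F3 90 9F 95.
Offset 4: leading byte 0xF0 = 11110000 → 4-byte char #2 = F0 A8 B2 BB.
Offset 8: leading byte 0xF3 = 11110011 → 4-byte char #3 = F3 BB AD 8F.
Offset 12: leading byte 0xF1 = 11110001 → 4-byte char #4 = F1 AA B4 89.
Offset 16: leading byte 0xE2 = 11100010 → 3-byte char #5 = E2 94 A0.
Offset 19: leading byte 0x31 = 00110001 → 1-byte char #6 = 31.
Offset 20: leading byte 0xF1 = 11110001 → 4-byte char #7 = F1 A5 98 9C.
Offset 24: leading byte 0xF0 = 11110000 → 4-byte char #8 = F0 9F A6 AB.
Offset 28: leading byte 0xF1 = 11110001 → 4-byte char #9 = F1 83 A3 90.
Leading byte 0xF1 = 11110001 matches 11110xxx → 4-byte sequence.
Byte 1: 0xF1 = 11110001, payload 001 (3 bits).
Byte 2: 0x83 = 10000011 (10xxxxxx ✓), payload 000011.
Byte 3: 0xA3 = 10100011 (10xxxxxx ✓), payload 100011.
Byte 4: 0x90 = 10010000 (10xxxxxx ✓), payload 010000.
Concatenate: 001000011100011010000 = 0x438D0 (21 bits → U+438D0).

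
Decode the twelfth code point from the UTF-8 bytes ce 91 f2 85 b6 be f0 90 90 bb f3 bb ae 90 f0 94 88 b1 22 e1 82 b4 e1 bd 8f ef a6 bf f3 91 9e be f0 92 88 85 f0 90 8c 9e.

Offset 0: leading byte 0xCE = 11001110 → 2-byte char #1 = CE 91.
Offset 2: leading byte 0xF2 = 11110010 → 4-byte char #2 = F2 85 B6 BE.
Offset 6: leading byte 0xF0 = 11110000 → 4-byte char #3 = F0 90 90 BB.
Offset 10: leading byte 0xF3 = 11110011 → 4-byte char #4 = F3 BB AE 90.
Offset 14: leading byte 0xF0 = 11110000 → 4-byte char #5 = F0 94 88 B1.
Offset 18: leading byte 0x22 = 00100010 → 1-byte char #6 = 22.
Offset 19: leading byte 0xE1 = 11100001 → 3-byte char #7 = E1 82 B4.
Offset 22: leading byte 0xE1 = 11100001 → 3-byte char #8 = E1 BD 8F.
Offset 25: leading byte 0xEF = 11101111 → 3-byte char #9 = EF A6 BF.
Offset 28: leading byte 0xF3 = 11110011 → 4-byte char #10 = F3 91 9E BE.
Offset 32: leading byte 0xF0 = 11110000 → 4-byte char #11 = F0 92 88 85.
Offset 36: leading byte 0xF0 = 11110000 → 4-byte char #12 = F0 90 8C 9E.
Leading byte 0xF0 = 11110000 matches 11110xxx → 4-byte sequence.
Byte 1: 0xF0 = 11110000, payload 000 (3 bits).
Byte 2: 0x90 = 10010000 (10xxxxxx ✓), payload 010000.
Byte 3: 0x8C = 10001100 (10xxxxxx ✓), payload 001100.
Byte 4: 0x9E = 10011110 (10xxxxxx ✓), payload 011110.
Concatenate: 000010000001100011110 = 0x1031E (21 bits → U+1031E).

U+1031E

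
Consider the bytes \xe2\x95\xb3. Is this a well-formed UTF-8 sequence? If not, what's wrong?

Leading byte 0xE2 = 11100010 → 3-byte form.
Continuation bytes 0x95=10010101, 0xB3=10110011 all match 10xxxxxx.
Decoded value 0x2573 is ≥ 0x800 (shortest form) and not a surrogate.

valid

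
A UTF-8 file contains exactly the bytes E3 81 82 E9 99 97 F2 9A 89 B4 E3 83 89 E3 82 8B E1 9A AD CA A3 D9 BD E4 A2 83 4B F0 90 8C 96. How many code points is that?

11

Byte at offset 0: 0xE3 = 11100011 → 3-byte char (#1). Advance 3.
Byte at offset 3: 0xE9 = 11101001 → 3-byte char (#2). Advance 3.
Byte at offset 6: 0xF2 = 11110010 → 4-byte char (#3). Advance 4.
Byte at offset 10: 0xE3 = 11100011 → 3-byte char (#4). Advance 3.
Byte at offset 13: 0xE3 = 11100011 → 3-byte char (#5). Advance 3.
Byte at offset 16: 0xE1 = 11100001 → 3-byte char (#6). Advance 3.
Byte at offset 19: 0xCA = 11001010 → 2-byte char (#7). Advance 2.
Byte at offset 21: 0xD9 = 11011001 → 2-byte char (#8). Advance 2.
Byte at offset 23: 0xE4 = 11100100 → 3-byte char (#9). Advance 3.
Byte at offset 26: 0x4B = 01001011 → 1-byte char (#10). Advance 1.
Byte at offset 27: 0xF0 = 11110000 → 4-byte char (#11). Advance 4.
Reached end at offset 31 after 11 code points.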